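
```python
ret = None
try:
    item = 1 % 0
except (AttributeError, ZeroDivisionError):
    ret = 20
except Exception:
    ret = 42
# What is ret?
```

Step-by-step execution trace:
1. `item = 1 % 0` raises ZeroDivisionError.
2. `except (AttributeError, ZeroDivisionError)` matches (ZeroDivisionError is in the tuple) → ret = 20.
3. `except Exception` is not reached.
Result: 20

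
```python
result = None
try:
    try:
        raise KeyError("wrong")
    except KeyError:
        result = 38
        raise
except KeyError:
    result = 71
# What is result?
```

Step-by-step execution trace:
1. Inner try: `raise KeyError("wrong")` raises KeyError.
2. Inner `except KeyError` matches → result = 38.
3. bare `raise` re-raises the same KeyError.
4. Outer `except KeyError` matches → result = 71.
Result: 71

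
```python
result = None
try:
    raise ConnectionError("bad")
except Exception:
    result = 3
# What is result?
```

Step-by-step execution trace:
1. `raise ConnectionError(...)` raises ConnectionError.
2. `except Exception` matches (ConnectionError is a subclass of Exception) → result = 3.
Result: 3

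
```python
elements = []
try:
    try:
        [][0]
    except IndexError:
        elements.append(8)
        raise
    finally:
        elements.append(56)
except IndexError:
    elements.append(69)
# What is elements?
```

Step-by-step execution trace:
1. Inner try: `[][0]` raises IndexError.
2. Inner `except IndexError` matches → `elements.append(8)` → elements = [8].
3. bare `raise` re-raises IndexError.
4. Inner `finally` runs during unwinding: `elements.append(56)` → elements = [8, 56].
5. Outer `except IndexError` matches → `elements.append(69)` → elements = [8, 56, 69].
Result: [8, 56, 69]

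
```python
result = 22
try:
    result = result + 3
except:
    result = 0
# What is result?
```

Step-by-step execution trace:
1. result starts at 22.
2. try: `result = result + 3` → result = 25. No exception raised.
3. `except` is skipped.
Result: 25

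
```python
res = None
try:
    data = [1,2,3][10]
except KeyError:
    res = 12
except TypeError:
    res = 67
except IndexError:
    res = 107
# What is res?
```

Step-by-step execution trace:
1. `data = [1,2,3][10]` raises IndexError.
2. `except KeyError` does not match IndexError; skipped.
3. `except TypeError` does not match IndexError; skipped.
4. `except IndexError` matches → res = 107.
Result: 107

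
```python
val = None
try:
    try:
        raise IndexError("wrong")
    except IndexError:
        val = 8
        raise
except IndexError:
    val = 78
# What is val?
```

Step-by-step execution trace:
1. Inner try: `raise IndexError("wrong")` raises IndexError.
2. Inner `except IndexError` matches → val = 8.
3. bare `raise` re-raises the same IndexError.
4. Outer `except IndexError` matches → val = 78.
Result: 78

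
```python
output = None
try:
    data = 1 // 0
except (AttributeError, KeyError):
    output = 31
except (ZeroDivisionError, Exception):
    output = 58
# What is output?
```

Step-by-step execution trace:
1. `data = 1 // 0` raises ZeroDivisionError.
2. `except (AttributeError, KeyError)` does not match ZeroDivisionError; skipped.
3. `except (ZeroDivisionError, Exception)` matches (ZeroDivisionError is in the tuple) → output = 58.
Result: 58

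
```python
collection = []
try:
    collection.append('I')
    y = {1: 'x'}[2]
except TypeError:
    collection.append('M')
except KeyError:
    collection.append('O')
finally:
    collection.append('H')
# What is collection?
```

Step-by-step execution trace:
1. try: `collection.append('I')` → collection = ['I'].
2. `y = {1: 'x'}[2]` raises KeyError.
3. `except TypeError` does not match KeyError; skipped.
4. `except KeyError` matches → `collection.append('O')` → collection = ['I', 'O'].
5. finally always runs: `collection.append('H')` → collection = ['I', 'O', 'H'].
Result: ['I', 'O', 'H']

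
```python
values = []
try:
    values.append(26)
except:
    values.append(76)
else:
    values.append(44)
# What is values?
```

Step-by-step execution trace:
1. try: `values.append(26)` → values = [26]. No exception raised.
2. `except` is skipped.
3. `else` runs (try completed without exception): `values.append(44)` → values = [26, 44].
Result: [26, 44]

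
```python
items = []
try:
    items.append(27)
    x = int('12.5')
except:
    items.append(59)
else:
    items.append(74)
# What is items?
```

Step-by-step execution trace:
1. try: `items.append(27)` → items = [27].
2. `x = int('12.5')` raises ValueError.
3. bare `except` matches → `items.append(59)` → items = [27, 59].
4. `else` is skipped (an exception was raised).
Result: [27, 59]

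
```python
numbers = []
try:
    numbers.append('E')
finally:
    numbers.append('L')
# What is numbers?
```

Step-by-step execution trace:
1. try: `numbers.append('E')` → numbers = ['E'].
2. The try body completes without raising.
3. finally always runs: `numbers.append('L')` → numbers = ['E', 'L'].
Result: ['E', 'L']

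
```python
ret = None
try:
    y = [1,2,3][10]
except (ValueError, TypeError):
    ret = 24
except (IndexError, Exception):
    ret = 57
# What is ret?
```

Step-by-step execution trace:
1. `y = [1,2,3][10]` raises IndexError.
2. `except (ValueError, TypeError)` does not match IndexError; skipped.
3. `except (IndexError, Exception)` matches (IndexError is in the tuple) → ret = 57.
Result: 57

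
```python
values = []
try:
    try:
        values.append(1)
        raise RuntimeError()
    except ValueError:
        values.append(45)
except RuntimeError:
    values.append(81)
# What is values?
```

Step-by-step execution trace:
1. Inner try: `values.append(1)` → values = [1].
2. `raise RuntimeError()` raises RuntimeError.
3. Inner `except ValueError` does not match RuntimeError; exception propagates to outer try.
4. Outer `except RuntimeError` matches → `values.append(81)` → values = [1, 81].
Result: [1, 81]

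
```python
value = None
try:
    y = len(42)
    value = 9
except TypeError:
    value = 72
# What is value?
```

Step-by-step execution trace:
1. `y = len(42)` raises TypeError.
2. `value = 9` is not reached.
3. `except TypeError` matches → value = 72.
Result: 72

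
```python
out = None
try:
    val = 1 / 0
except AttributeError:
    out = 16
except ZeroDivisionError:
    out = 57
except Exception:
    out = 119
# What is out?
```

Step-by-step execution trace:
1. `val = 1 / 0` raises ZeroDivisionError.
2. `except AttributeError` does not match ZeroDivisionError; skipped.
3. `except ZeroDivisionError` matches → out = 57.
4. Remaining except clauses are skipped.
Result: 57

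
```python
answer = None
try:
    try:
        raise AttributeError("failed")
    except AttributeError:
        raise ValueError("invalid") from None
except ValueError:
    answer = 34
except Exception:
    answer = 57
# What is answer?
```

Step-by-step execution trace:
1. Inner try raises AttributeError; inner `except AttributeError` catches it.
2. `raise ValueError(...) from None` raises ValueError (from None suppresses __context__, but the active exception is still ValueError).
3. Outer `except ValueError` matches → answer = 34.
4. `except Exception` is not reached.
Result: 34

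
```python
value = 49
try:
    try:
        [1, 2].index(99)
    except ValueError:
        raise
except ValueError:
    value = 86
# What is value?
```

Step-by-step execution trace:
1. Inner try: `[1, 2].index(99)` raises ValueError.
2. Inner `except ValueError` matches; bare `raise` re-raises the same ValueError.
3. Outer `except ValueError` matches → value = 86.
Result: 86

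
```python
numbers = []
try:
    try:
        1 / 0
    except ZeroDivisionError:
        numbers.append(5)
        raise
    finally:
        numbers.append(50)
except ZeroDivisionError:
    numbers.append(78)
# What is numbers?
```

Step-by-step execution trace:
1. Inner try: `1 / 0` raises ZeroDivisionError.
2. Inner `except ZeroDivisionError` matches → `numbers.append(5)` → numbers = [5].
3. bare `raise` re-raises ZeroDivisionError.
4. Inner `finally` runs during unwinding: `numbers.append(50)` → numbers = [5, 50].
5. Outer `except ZeroDivisionError` matches → `numbers.append(78)` → numbers = [5, 50, 78].
Result: [5, 50, 78]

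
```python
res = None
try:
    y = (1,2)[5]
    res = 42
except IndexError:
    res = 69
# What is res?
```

Step-by-step execution trace:
1. `y = (1,2)[5]` raises IndexError.
2. `res = 42` is not reached.
3. `except IndexError` matches → res = 69.
Result: 69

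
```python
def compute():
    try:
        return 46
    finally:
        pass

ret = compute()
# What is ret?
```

Step-by-step execution trace:
1. `compute()` enters try: `return 46` sets pending return value 46.
2. Before returning, `finally: pass` runs (no effect).
3. compute() returns 46 → ret = 46.
Result: 46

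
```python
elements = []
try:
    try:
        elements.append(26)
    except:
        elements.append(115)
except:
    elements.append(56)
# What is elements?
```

Step-by-step execution trace:
1. Inner try: `elements.append(26)` → elements = [26]. No exception raised.
2. Inner `except` is skipped.
3. Inner try completes normally; outer `except` is skipped.
Result: [26]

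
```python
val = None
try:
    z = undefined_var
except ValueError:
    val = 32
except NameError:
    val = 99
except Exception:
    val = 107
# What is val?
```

Step-by-step execution trace:
1. `z = undefined_var` raises NameError.
2. `except ValueError` does not match NameError; skipped.
3. `except NameError` matches → val = 99.
4. Remaining except clauses are skipped.
Result: 99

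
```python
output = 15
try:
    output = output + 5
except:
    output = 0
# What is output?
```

Step-by-step execution trace:
1. output starts at 15.
2. try: `output = output + 5` → output = 20. No exception raised.
3. `except` is skipped.
Result: 20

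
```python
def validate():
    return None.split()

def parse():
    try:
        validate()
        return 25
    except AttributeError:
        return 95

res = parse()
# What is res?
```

Step-by-step execution trace:
1. `parse()` calls `validate()`.
2. `validate()` evaluates `None.split()`, which raises AttributeError; it propagates to the caller.
3. `return 25` is not reached.
4. `except AttributeError` in parse matches → returns 95.
5. res = 95.
Result: 95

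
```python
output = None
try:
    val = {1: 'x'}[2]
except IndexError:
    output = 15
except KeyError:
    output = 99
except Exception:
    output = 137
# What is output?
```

Step-by-step execution trace:
1. `val = {1: 'x'}[2]` raises KeyError.
2. `except IndexError` does not match KeyError; skipped.
3. `except KeyError` matches → output = 99.
4. Remaining except clauses are skipped.
Result: 99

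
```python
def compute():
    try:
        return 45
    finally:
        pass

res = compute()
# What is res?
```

Step-by-step execution trace:
1. `compute()` enters try: `return 45` sets pending return value 45.
2. Before returning, `finally: pass` runs (no effect).
3. compute() returns 45 → res = 45.
Result: 45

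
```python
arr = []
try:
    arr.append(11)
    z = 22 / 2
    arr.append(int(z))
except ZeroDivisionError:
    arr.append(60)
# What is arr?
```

Step-by-step execution trace:
1. try: `arr.append(11)` → arr = [11].
2. `z = 22 / 2` → z = 11.0. No exception raised.
3. `arr.append(int(z))` → arr = [11, 11].
4. `except ZeroDivisionError` is skipped (no exception was raised).
Result: [11, 11]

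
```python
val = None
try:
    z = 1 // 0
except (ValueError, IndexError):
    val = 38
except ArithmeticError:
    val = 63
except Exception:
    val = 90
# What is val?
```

Step-by-step execution trace:
1. `z = 1 // 0` raises ZeroDivisionError.
2. `except (ValueError, IndexError)` does not match ZeroDivisionError; skipped.
3. `except ArithmeticError` matches (ZeroDivisionError is a subclass of ArithmeticError) → val = 63.
4. `except Exception` is not reached.
Result: 63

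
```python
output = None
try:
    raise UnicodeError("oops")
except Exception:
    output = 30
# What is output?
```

Step-by-step execution trace:
1. `raise UnicodeError(...)` raises UnicodeError.
2. `except Exception` matches (UnicodeError is a subclass of Exception) → output = 30.
Result: 30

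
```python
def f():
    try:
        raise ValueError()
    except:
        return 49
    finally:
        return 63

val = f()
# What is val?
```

Step-by-step execution trace:
1. `f()` enters try: `raise ValueError()` raises ValueError.
2. bare `except` matches → `return 49` sets pending return value 49.
3. Before returning, `finally: return 63` runs and overrides the pending return.
4. f() returns 63 → val = 63.
Result: 63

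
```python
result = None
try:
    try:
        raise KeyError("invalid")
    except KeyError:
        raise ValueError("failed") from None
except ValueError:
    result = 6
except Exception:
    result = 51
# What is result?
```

Step-by-step execution trace:
1. Inner try raises KeyError; inner `except KeyError` catches it.
2. `raise ValueError(...) from None` raises ValueError (from None suppresses __context__, but the active exception is still ValueError).
3. Outer `except ValueError` matches → result = 6.
4. `except Exception` is not reached.
Result: 6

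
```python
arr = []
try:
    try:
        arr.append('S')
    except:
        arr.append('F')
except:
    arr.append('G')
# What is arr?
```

Step-by-step execution trace:
1. Inner try: `arr.append('S')` → arr = ['S']. No exception raised.
2. Inner `except` is skipped.
3. Inner try completes normally; outer `except` is skipped.
Result: ['S']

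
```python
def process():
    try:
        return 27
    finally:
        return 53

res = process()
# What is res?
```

Step-by-step execution trace:
1. `process()` enters try: `return 27` sets pending return value 27.
2. Before returning, `finally: return 53` runs and overrides the pending return.
3. process() returns 53 → res = 53.
Result: 53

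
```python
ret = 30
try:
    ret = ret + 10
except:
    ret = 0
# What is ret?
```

Step-by-step execution trace:
1. ret starts at 30.
2. try: `ret = ret + 10` → ret = 40. No exception raised.
3. `except` is skipped.
Result: 40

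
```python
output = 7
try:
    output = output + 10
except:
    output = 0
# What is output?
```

Step-by-step execution trace:
1. output starts at 7.
2. try: `output = output + 10` → output = 17. No exception raised.
3. `except` is skipped.
Result: 17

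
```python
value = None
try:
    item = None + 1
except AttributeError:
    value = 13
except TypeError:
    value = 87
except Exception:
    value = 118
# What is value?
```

Step-by-step execution trace:
1. `item = None + 1` raises TypeError.
2. `except AttributeError` does not match TypeError; skipped.
3. `except TypeError` matches → value = 87.
4. Remaining except clauses are skipped.
Result: 87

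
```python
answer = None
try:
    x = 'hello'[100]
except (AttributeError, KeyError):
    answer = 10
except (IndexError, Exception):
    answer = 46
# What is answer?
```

Step-by-step execution trace:
1. `x = 'hello'[100]` raises IndexError.
2. `except (AttributeError, KeyError)` does not match IndexError; skipped.
3. `except (IndexError, Exception)` matches (IndexError is in the tuple) → answer = 46.
Result: 46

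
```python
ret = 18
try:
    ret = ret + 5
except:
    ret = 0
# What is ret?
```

Step-by-step execution trace:
1. ret starts at 18.
2. try: `ret = ret + 5` → ret = 23. No exception raised.
3. `except` is skipped.
Result: 23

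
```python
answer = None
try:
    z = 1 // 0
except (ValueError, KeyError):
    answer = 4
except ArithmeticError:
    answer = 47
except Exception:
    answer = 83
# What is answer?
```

Step-by-step execution trace:
1. `z = 1 // 0` raises ZeroDivisionError.
2. `except (ValueError, KeyError)` does not match ZeroDivisionError; skipped.
3. `except ArithmeticError` matches (ZeroDivisionError is a subclass of ArithmeticError) → answer = 47.
4. `except Exception` is not reached.
Result: 47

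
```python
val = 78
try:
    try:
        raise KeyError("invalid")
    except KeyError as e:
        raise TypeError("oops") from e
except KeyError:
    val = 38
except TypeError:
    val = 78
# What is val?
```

Step-by-step execution trace:
1. Inner try raises KeyError; inner `except KeyError as e` catches it.
2. `raise TypeError(...) from e` raises TypeError (KeyError is attached as __cause__, but only TypeError is active).
3. Outer `except KeyError` does not match TypeError; skipped.
4. Outer `except TypeError` matches → val = 78.
Result: 78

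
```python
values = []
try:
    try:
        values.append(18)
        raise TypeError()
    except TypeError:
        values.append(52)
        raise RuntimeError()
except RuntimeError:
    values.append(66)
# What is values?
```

Step-by-step execution trace:
1. Inner try: `values.append(18)` → values = [18].
2. `raise TypeError()` raises TypeError.
3. Inner `except TypeError` matches → `values.append(52)` → values = [18, 52].
4. `raise RuntimeError()` raises RuntimeError; propagates to outer try.
5. Outer `except RuntimeError` matches → `values.append(66)` → values = [18, 52, 66].
Result: [18, 52, 66]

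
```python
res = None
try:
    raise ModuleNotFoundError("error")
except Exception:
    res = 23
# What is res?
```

Step-by-step execution trace:
1. `raise ModuleNotFoundError(...)` raises ModuleNotFoundError.
2. `except Exception` matches (ModuleNotFoundError is a subclass of Exception) → res = 23.
Result: 23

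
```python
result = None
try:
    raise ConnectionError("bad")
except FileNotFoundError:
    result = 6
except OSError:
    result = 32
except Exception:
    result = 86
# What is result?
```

Step-by-step execution trace:
1. `raise ConnectionError(...)` raises ConnectionError.
2. `except FileNotFoundError` does not match (ConnectionError is not a subclass of FileNotFoundError); skipped.
3. `except OSError` matches (ConnectionError is a subclass of OSError) → result = 32.
4. `except Exception` is not reached.
Result: 32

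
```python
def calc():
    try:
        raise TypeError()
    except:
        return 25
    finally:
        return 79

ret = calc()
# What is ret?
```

Step-by-step execution trace:
1. `calc()` enters try: `raise TypeError()` raises TypeError.
2. bare `except` matches → `return 25` sets pending return value 25.
3. Before returning, `finally: return 79` runs and overrides the pending return.
4. calc() returns 79 → ret = 79.
Result: 79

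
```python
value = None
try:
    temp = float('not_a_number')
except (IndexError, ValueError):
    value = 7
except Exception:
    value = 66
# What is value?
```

Step-by-step execution trace:
1. `temp = float('not_a_number')` raises ValueError.
2. `except (IndexError, ValueError)` matches (ValueError is in the tuple) → value = 7.
3. `except Exception` is not reached.
Result: 7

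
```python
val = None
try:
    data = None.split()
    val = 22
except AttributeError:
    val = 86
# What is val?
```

Step-by-step execution trace:
1. `data = None.split()` raises AttributeError.
2. `val = 22` is not reached.
3. `except AttributeError` matches → val = 86.
Result: 86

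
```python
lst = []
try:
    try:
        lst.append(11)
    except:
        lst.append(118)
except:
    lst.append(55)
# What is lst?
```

Step-by-step execution trace:
1. Inner try: `lst.append(11)` → lst = [11]. No exception raised.
2. Inner `except` is skipped.
3. Inner try completes normally; outer `except` is skipped.
Result: [11]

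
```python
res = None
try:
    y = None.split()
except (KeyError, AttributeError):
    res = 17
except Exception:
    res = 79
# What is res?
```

Step-by-step execution trace:
1. `y = None.split()` raises AttributeError.
2. `except (KeyError, AttributeError)` matches (AttributeError is in the tuple) → res = 17.
3. `except Exception` is not reached.
Result: 17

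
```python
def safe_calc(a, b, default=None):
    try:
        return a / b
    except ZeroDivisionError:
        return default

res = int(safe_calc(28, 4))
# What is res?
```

Step-by-step execution trace:
1. `safe_calc(28, 4)` enters try: `return 28 / 4` → returns 7.0. No exception raised.
2. `except ZeroDivisionError` is skipped.
3. `int(7.0)` → 7 → res = 7.
Result: 7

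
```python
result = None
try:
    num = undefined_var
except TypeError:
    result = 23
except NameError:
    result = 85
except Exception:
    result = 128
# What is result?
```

Step-by-step execution trace:
1. `num = undefined_var` raises NameError.
2. `except TypeError` does not match NameError; skipped.
3. `except NameError` matches → result = 85.
4. Remaining except clauses are skipped.
Result: 85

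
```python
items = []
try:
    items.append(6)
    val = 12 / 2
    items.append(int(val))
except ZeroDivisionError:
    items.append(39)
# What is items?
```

Step-by-step execution trace:
1. try: `items.append(6)` → items = [6].
2. `val = 12 / 2` → val = 6.0. No exception raised.
3. `items.append(int(val))` → items = [6, 6].
4. `except ZeroDivisionError` is skipped (no exception was raised).
Result: [6, 6]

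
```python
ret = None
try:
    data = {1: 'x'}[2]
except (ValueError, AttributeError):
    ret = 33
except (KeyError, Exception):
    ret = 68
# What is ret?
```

Step-by-step execution trace:
1. `data = {1: 'x'}[2]` raises KeyError.
2. `except (ValueError, AttributeError)` does not match KeyError; skipped.
3. `except (KeyError, Exception)` matches (KeyError is in the tuple) → ret = 68.
Result: 68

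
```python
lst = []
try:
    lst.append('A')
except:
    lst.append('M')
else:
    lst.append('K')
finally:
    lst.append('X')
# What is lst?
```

Step-by-step execution trace:
1. try: `lst.append('A')` → lst = ['A']. No exception raised.
2. `except` is skipped.
3. `else` runs: `lst.append('K')` → lst = ['A', 'K'].
4. `finally` always runs: `lst.append('X')` → lst = ['A', 'K', 'X'].
Result: ['A', 'K', 'X']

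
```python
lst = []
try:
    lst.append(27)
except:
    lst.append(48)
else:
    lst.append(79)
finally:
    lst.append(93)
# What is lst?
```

Step-by-step execution trace:
1. try: `lst.append(27)` → lst = [27]. No exception raised.
2. `except` is skipped.
3. `else` runs: `lst.append(79)` → lst = [27, 79].
4. `finally` always runs: `lst.append(93)` → lst = [27, 79, 93].
Result: [27, 79, 93]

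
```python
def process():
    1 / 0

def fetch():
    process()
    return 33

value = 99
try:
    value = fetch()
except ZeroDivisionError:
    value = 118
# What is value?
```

Step-by-step execution trace:
1. value starts at 99.
2. try: `fetch()` calls `process()`.
3. `process()` evaluates `1 / 0`, which raises ZeroDivisionError; it propagates through fetch (uncaught).
4. `return 33` in fetch is not reached; the assignment to value does not complete.
5. `except ZeroDivisionError` matches → value = 118.
Result: 118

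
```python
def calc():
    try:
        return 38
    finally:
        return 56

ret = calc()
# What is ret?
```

Step-by-step execution trace:
1. `calc()` enters try: `return 38` sets pending return value 38.
2. Before returning, `finally: return 56` runs and overrides the pending return.
3. calc() returns 56 → ret = 56.
Result: 56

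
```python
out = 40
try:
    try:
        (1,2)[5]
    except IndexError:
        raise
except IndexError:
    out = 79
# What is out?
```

Step-by-step execution trace:
1. Inner try: `(1,2)[5]` raises IndexError.
2. Inner `except IndexError` matches; bare `raise` re-raises the same IndexError.
3. Outer `except IndexError` matches → out = 79.
Result: 79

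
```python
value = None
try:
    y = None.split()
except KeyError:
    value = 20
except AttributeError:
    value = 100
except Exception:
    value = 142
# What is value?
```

Step-by-step execution trace:
1. `y = None.split()` raises AttributeError.
2. `except KeyError` does not match AttributeError; skipped.
3. `except AttributeError` matches → value = 100.
4. Remaining except clauses are skipped.
Result: 100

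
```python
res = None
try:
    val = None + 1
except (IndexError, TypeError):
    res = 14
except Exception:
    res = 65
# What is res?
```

Step-by-step execution trace:
1. `val = None + 1` raises TypeError.
2. `except (IndexError, TypeError)` matches (TypeError is in the tuple) → res = 14.
3. `except Exception` is not reached.
Result: 14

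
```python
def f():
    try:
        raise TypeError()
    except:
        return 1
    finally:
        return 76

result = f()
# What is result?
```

Step-by-step execution trace:
1. `f()` enters try: `raise TypeError()` raises TypeError.
2. bare `except` matches → `return 1` sets pending return value 1.
3. Before returning, `finally: return 76` runs and overrides the pending return.
4. f() returns 76 → result = 76.
Result: 76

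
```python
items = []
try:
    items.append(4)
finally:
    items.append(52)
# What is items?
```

Step-by-step execution trace:
1. try: `items.append(4)` → items = [4].
2. The try body completes without raising.
3. finally always runs: `items.append(52)` → items = [4, 52].
Result: [4, 52]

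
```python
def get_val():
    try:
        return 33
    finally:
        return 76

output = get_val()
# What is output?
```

Step-by-step execution trace:
1. `get_val()` enters try: `return 33` sets pending return value 33.
2. Before returning, `finally: return 76` runs and overrides the pending return.
3. get_val() returns 76 → output = 76.
Result: 76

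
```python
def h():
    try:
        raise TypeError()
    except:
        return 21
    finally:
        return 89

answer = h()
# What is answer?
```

Step-by-step execution trace:
1. `h()` enters try: `raise TypeError()` raises TypeError.
2. bare `except` matches → `return 21` sets pending return value 21.
3. Before returning, `finally: return 89` runs and overrides the pending return.
4. h() returns 89 → answer = 89.
Result: 89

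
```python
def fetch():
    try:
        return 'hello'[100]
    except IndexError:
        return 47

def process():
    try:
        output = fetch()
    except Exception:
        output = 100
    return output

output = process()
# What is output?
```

Step-by-step execution trace:
1. `process()` calls `fetch()`.
2. In fetch: `'hello'[100]` raises IndexError; `except IndexError` catches it → returns 47.
3. In process: `output = fetch()` → output = 47. No exception reaches process.
4. `except Exception` is skipped; process returns 47.
5. output = 47.
Result: 47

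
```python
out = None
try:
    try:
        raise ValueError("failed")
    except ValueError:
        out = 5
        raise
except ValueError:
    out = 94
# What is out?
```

Step-by-step execution trace:
1. Inner try: `raise ValueError("failed")` raises ValueError.
2. Inner `except ValueError` matches → out = 5.
3. bare `raise` re-raises the same ValueError.
4. Outer `except ValueError` matches → out = 94.
Result: 94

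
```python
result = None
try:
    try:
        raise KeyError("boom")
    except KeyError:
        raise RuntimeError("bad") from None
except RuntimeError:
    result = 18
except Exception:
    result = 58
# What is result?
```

Step-by-step execution trace:
1. Inner try raises KeyError; inner `except KeyError` catches it.
2. `raise RuntimeError(...) from None` raises RuntimeError (from None suppresses __context__, but the active exception is still RuntimeError).
3. Outer `except RuntimeError` matches → result = 18.
4. `except Exception` is not reached.
Result: 18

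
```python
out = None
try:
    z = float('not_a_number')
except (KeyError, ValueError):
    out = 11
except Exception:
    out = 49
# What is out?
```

Step-by-step execution trace:
1. `z = float('not_a_number')` raises ValueError.
2. `except (KeyError, ValueError)` matches (ValueError is in the tuple) → out = 11.
3. `except Exception` is not reached.
Result: 11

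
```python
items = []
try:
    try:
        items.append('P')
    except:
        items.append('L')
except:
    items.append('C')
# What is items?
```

Step-by-step execution trace:
1. Inner try: `items.append('P')` → items = ['P']. No exception raised.
2. Inner `except` is skipped.
3. Inner try completes normally; outer `except` is skipped.
Result: ['P']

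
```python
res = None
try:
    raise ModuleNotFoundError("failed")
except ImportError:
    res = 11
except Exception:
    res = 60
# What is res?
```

Step-by-step execution trace:
1. `raise ModuleNotFoundError(...)` raises ModuleNotFoundError.
2. `except ImportError` matches (ModuleNotFoundError is a subclass of ImportError) → res = 11.
3. `except Exception` is not reached.
Result: 11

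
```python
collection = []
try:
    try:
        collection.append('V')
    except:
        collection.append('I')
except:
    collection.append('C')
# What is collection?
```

Step-by-step execution trace:
1. Inner try: `collection.append('V')` → collection = ['V']. No exception raised.
2. Inner `except` is skipped.
3. Inner try completes normally; outer `except` is skipped.
Result: ['V']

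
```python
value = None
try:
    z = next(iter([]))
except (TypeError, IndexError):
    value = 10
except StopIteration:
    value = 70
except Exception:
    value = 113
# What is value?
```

Step-by-step execution trace:
1. `z = next(iter([]))` raises StopIteration.
2. `except (TypeError, IndexError)` does not match StopIteration; skipped.
3. `except StopIteration` matches (exact type match) → value = 70.
4. `except Exception` is not reached.
Result: 70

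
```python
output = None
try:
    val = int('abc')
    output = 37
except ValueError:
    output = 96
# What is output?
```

Step-by-step execution trace:
1. `val = int('abc')` raises ValueError.
2. `output = 37` is not reached.
3. `except ValueError` matches → output = 96.
Result: 96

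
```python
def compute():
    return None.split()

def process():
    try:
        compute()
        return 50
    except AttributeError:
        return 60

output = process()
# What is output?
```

Step-by-step execution trace:
1. `process()` calls `compute()`.
2. `compute()` evaluates `None.split()`, which raises AttributeError; it propagates to the caller.
3. `return 50` is not reached.
4. `except AttributeError` in process matches → returns 60.
5. output = 60.
Result: 60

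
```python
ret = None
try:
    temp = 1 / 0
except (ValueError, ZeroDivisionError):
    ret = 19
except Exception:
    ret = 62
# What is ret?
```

Step-by-step execution trace:
1. `temp = 1 / 0` raises ZeroDivisionError.
2. `except (ValueError, ZeroDivisionError)` matches (ZeroDivisionError is in the tuple) → ret = 19.
3. `except Exception` is not reached.
Result: 19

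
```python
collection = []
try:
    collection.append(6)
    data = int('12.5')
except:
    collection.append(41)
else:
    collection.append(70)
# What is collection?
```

Step-by-step execution trace:
1. try: `collection.append(6)` → collection = [6].
2. `data = int('12.5')` raises ValueError.
3. bare `except` matches → `collection.append(41)` → collection = [6, 41].
4. `else` is skipped (an exception was raised).
Result: [6, 41]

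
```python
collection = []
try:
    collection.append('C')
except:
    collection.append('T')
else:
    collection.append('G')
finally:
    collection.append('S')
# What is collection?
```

Step-by-step execution trace:
1. try: `collection.append('C')` → collection = ['C']. No exception raised.
2. `except` is skipped.
3. `else` runs: `collection.append('G')` → collection = ['C', 'G'].
4. `finally` always runs: `collection.append('S')` → collection = ['C', 'G', 'S'].
Result: ['C', 'G', 'S']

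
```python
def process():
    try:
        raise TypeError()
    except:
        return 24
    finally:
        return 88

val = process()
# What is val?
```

Step-by-step execution trace:
1. `process()` enters try: `raise TypeError()` raises TypeError.
2. bare `except` matches → `return 24` sets pending return value 24.
3. Before returning, `finally: return 88` runs and overrides the pending return.
4. process() returns 88 → val = 88.
Result: 88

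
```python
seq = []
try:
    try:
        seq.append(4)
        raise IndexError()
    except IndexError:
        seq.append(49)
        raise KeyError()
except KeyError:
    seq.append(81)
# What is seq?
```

Step-by-step execution trace:
1. Inner try: `seq.append(4)` → seq = [4].
2. `raise IndexError()` raises IndexError.
3. Inner `except IndexError` matches → `seq.append(49)` → seq = [4, 49].
4. `raise KeyError()` raises KeyError; propagates to outer try.
5. Outer `except KeyError` matches → `seq.append(81)` → seq = [4, 49, 81].
Result: [4, 49, 81]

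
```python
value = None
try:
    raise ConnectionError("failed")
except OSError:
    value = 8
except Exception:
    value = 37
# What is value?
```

Step-by-step execution trace:
1. `raise ConnectionError(...)` raises ConnectionError.
2. `except OSError` matches (ConnectionError is a subclass of OSError) → value = 8.
3. `except Exception` is not reached.
Result: 8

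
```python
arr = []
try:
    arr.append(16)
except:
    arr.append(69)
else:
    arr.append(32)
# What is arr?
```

Step-by-step execution trace:
1. try: `arr.append(16)` → arr = [16]. No exception raised.
2. `except` is skipped.
3. `else` runs (try completed without exception): `arr.append(32)` → arr = [16, 32].
Result: [16, 32]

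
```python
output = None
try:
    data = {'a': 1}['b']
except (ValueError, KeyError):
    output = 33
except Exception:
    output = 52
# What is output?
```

Step-by-step execution trace:
1. `data = {'a': 1}['b']` raises KeyError.
2. `except (ValueError, KeyError)` matches (KeyError is in the tuple) → output = 33.
3. `except Exception` is not reached.
Result: 33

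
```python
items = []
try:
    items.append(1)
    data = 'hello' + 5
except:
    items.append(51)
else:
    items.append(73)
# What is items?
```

Step-by-step execution trace:
1. try: `items.append(1)` → items = [1].
2. `data = 'hello' + 5` raises TypeError.
3. bare `except` matches → `items.append(51)` → items = [1, 51].
4. `else` is skipped (an exception was raised).
Result: [1, 51]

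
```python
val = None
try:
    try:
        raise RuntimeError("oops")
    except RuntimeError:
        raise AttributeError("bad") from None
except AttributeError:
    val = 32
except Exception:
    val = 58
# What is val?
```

Step-by-step execution trace:
1. Inner try raises RuntimeError; inner `except RuntimeError` catches it.
2. `raise AttributeError(...) from None` raises AttributeError (from None suppresses __context__, but the active exception is still AttributeError).
3. Outer `except AttributeError` matches → val = 32.
4. `except Exception` is not reached.
Result: 32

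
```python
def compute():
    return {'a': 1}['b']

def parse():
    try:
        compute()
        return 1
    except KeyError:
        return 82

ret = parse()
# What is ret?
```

Step-by-step execution trace:
1. `parse()` calls `compute()`.
2. `compute()` evaluates `{'a': 1}['b']`, which raises KeyError; it propagates to the caller.
3. `return 1` is not reached.
4. `except KeyError` in parse matches → returns 82.
5. ret = 82.
Result: 82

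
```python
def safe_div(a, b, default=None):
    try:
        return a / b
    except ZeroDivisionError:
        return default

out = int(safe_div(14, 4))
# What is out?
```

Step-by-step execution trace:
1. `safe_div(14, 4)` enters try: `return 14 / 4` → returns 3.5. No exception raised.
2. `except ZeroDivisionError` is skipped.
3. `int(3.5)` → 3 → out = 3.
Result: 3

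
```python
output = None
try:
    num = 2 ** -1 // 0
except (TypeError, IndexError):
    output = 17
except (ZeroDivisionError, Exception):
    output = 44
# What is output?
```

Step-by-step execution trace:
1. `num = 2 ** -1 // 0` raises ZeroDivisionError.
2. `except (TypeError, IndexError)` does not match ZeroDivisionError; skipped.
3. `except (ZeroDivisionError, Exception)` matches (ZeroDivisionError is in the tuple) → output = 44.
Result: 44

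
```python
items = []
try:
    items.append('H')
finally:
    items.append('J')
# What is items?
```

Step-by-step execution trace:
1. try: `items.append('H')` → items = ['H'].
2. The try body completes without raising.
3. finally always runs: `items.append('J')` → items = ['H', 'J'].
Result: ['H', 'J']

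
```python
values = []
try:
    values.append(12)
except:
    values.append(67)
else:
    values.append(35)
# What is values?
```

Step-by-step execution trace:
1. try: `values.append(12)` → values = [12]. No exception raised.
2. `except` is skipped.
3. `else` runs (try completed without exception): `values.append(35)` → values = [12, 35].
Result: [12, 35]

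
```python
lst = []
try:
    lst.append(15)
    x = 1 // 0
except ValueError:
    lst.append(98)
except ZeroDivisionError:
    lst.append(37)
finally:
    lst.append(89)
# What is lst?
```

Step-by-step execution trace:
1. try: `lst.append(15)` → lst = [15].
2. `x = 1 // 0` raises ZeroDivisionError.
3. `except ValueError` does not match ZeroDivisionError; skipped.
4. `except ZeroDivisionError` matches → `lst.append(37)` → lst = [15, 37].
5. finally always runs: `lst.append(89)` → lst = [15, 37, 89].
Result: [15, 37, 89]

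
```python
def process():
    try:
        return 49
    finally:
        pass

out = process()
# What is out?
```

Step-by-step execution trace:
1. `process()` enters try: `return 49` sets pending return value 49.
2. Before returning, `finally: pass` runs (no effect).
3. process() returns 49 → out = 49.
Result: 49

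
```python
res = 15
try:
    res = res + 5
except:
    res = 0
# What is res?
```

Step-by-step execution trace:
1. res starts at 15.
2. try: `res = res + 5` → res = 20. No exception raised.
3. `except` is skipped.
Result: 20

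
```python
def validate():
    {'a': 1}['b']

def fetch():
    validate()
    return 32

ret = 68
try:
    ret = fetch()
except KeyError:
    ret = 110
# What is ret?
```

Step-by-step execution trace:
1. ret starts at 68.
2. try: `fetch()` calls `validate()`.
3. `validate()` evaluates `{'a': 1}['b']`, which raises KeyError; it propagates through fetch (uncaught).
4. `return 32` in fetch is not reached; the assignment to ret does not complete.
5. `except KeyError` matches → ret = 110.
Result: 110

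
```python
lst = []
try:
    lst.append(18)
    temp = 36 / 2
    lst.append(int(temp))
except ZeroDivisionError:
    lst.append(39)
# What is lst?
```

Step-by-step execution trace:
1. try: `lst.append(18)` → lst = [18].
2. `temp = 36 / 2` → temp = 18.0. No exception raised.
3. `lst.append(int(temp))` → lst = [18, 18].
4. `except ZeroDivisionError` is skipped (no exception was raised).
Result: [18, 18]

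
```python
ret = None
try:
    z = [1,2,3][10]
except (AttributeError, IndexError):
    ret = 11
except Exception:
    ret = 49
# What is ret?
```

Step-by-step execution trace:
1. `z = [1,2,3][10]` raises IndexError.
2. `except (AttributeError, IndexError)` matches (IndexError is in the tuple) → ret = 11.
3. `except Exception` is not reached.
Result: 11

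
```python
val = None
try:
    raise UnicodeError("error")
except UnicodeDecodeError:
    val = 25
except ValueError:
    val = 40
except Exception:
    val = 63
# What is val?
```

Step-by-step execution trace:
1. `raise UnicodeError(...)` raises UnicodeError.
2. `except UnicodeDecodeError` does not match (UnicodeError is not a subclass of UnicodeDecodeError); skipped.
3. `except ValueError` matches (UnicodeError is a subclass of ValueError) → val = 40.
4. `except Exception` is not reached.
Result: 40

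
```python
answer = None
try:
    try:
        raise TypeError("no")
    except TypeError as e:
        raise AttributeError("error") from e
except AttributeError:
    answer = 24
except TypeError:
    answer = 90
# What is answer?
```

Step-by-step execution trace:
1. Inner try raises TypeError; inner `except TypeError as e` catches it.
2. `raise AttributeError(...) from e` raises AttributeError (TypeError is attached as __cause__, but only AttributeError is active).
3. Outer `except AttributeError` matches → answer = 24.
4. `except TypeError` is not reached.
Result: 24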